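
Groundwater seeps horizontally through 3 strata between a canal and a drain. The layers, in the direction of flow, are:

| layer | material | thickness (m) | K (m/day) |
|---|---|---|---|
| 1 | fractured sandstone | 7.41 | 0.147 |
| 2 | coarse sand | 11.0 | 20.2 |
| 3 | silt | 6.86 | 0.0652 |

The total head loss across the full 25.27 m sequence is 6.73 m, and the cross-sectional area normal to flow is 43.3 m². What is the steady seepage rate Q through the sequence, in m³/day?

1.87

Flow is perpendicular to layering, so the layers act in series and the equivalent K is the thickness-weighted harmonic mean.
Total thickness L = 7.41 + 11.0 + 6.86 = 25.27 m.
Σ(b_i/K_i) = 7.41/0.147 + 11.0/20.2 + 6.86/0.0652 = 156.2 d.
K_eq = L / Σ(b_i/K_i) = 25.27 / 156.2 = 0.1618 m/day.
Q = K_eq · A · (Δh/L) = 0.1618 × 43.3 × (6.73/25.27) = 1.866 m³/day.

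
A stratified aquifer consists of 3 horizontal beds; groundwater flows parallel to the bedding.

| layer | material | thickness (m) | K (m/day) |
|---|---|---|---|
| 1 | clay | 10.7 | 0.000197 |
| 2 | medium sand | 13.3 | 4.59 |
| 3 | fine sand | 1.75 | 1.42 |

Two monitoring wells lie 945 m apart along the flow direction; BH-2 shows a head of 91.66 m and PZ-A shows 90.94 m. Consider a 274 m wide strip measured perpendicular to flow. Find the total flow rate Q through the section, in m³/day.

Flow is parallel to layering, so each bed carries its own Darcy discharge and the transmissivities add.
Σ(K_i·b_i) = 0.000197×10.7 + 4.59×13.3 + 1.42×1.75 = 63.53 m²/day.
Hydraulic gradient i = (91.66 − 90.94) / 945 = 0.72 / 945 = 0.0007619.
Q = Σ(K_i·b_i) · W · i = 63.53 × 274 × 0.0007619 = 13.26 m³/day.

13.3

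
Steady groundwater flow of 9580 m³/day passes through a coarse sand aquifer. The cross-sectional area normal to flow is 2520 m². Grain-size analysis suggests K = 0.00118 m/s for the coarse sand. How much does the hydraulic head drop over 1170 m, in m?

43.6

Convert K: 0.00118 m/s × 86400 = 102.0 m/day.
From Q = K·A·i, i = Q / (K·A) = 9580 / (102.0 × 2520) = 0.03729.
Head loss Δh = i · L = 0.03729 × 1170 = 43.63 m.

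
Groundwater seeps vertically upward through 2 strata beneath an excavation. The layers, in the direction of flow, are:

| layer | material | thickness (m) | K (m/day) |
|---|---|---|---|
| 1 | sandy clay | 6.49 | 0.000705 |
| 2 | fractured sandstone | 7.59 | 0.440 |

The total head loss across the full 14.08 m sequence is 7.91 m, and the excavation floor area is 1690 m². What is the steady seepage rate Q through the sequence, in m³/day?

1.45

Flow is perpendicular to layering, so the layers act in series and the equivalent K is the thickness-weighted harmonic mean.
Total thickness L = 6.49 + 7.59 = 14.08 m.
Σ(b_i/K_i) = 6.49/0.000705 + 7.59/0.440 = 9223 d.
K_eq = L / Σ(b_i/K_i) = 14.08 / 9223 = 0.001527 m/day.
Q = K_eq · A · (Δh/L) = 0.001527 × 1690 × (7.91/14.08) = 1.449 m³/day.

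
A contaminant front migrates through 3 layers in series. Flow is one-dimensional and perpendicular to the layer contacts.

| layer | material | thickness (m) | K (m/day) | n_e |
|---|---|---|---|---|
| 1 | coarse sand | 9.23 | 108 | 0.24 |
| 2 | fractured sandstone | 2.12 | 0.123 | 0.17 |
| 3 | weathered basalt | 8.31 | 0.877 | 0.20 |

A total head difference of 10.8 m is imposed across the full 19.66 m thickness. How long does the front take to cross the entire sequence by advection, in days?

With flow normal to the layers, continuity requires the same specific discharge q through every layer.
Σ(b_i/K_i) = 9.23/108 + 2.12/0.123 + 8.31/0.877 = 26.80 d.
q = Δh / Σ(b_i/K_i) = 10.8 / 26.80 = 0.4030 m/day.
In each layer the seepage velocity is v_i = q/n_i, so the layer transit time is t_i = b_i·n_i / q:
  layer 1 (coarse sand): t_1 = 9.23 × 0.24 / 0.4030 = 5.496 d
  layer 2 (fractured sandstone): t_2 = 2.12 × 0.17 / 0.4030 = 0.8942 d
  layer 3 (weathered basalt): t_3 = 8.31 × 0.20 / 0.4030 = 4.124 d
Total t = Σ t_i = 10.51 days.

10.5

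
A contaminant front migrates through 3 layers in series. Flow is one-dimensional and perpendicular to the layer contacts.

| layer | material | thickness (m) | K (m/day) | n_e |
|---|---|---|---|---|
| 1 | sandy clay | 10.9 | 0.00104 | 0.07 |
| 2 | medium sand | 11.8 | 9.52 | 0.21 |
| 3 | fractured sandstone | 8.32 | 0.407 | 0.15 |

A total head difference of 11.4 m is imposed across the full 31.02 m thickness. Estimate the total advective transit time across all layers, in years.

11.3

With flow normal to the layers, continuity requires the same specific discharge q through every layer.
Σ(b_i/K_i) = 10.9/0.00104 + 11.8/9.52 + 8.32/0.407 = 10502 d.
q = Δh / Σ(b_i/K_i) = 11.4 / 10502 = 0.001085 m/day.
In each layer the seepage velocity is v_i = q/n_i, so the layer transit time is t_i = b_i·n_i / q:
  layer 1 (sandy clay): t_1 = 10.9 × 0.07 / 0.001085 = 702.9 d
  layer 2 (medium sand): t_2 = 11.8 × 0.21 / 0.001085 = 2283 d
  layer 3 (fractured sandstone): t_3 = 8.32 × 0.15 / 0.001085 = 1150 d
Total t = Σ t_i = 4136 days = 11.32 years.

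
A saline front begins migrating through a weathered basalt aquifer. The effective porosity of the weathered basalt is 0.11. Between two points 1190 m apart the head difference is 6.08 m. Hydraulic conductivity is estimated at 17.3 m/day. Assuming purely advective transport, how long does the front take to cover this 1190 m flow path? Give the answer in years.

4.05

Hydraulic gradient i = Δh / L = 6.08 / 1190 = 0.005109.
Darcy flux q = K · i = 17.30 × 0.005109 = 0.08839 m/day.
Seepage velocity v = q / n_e = 0.08839 / 0.11 = 0.8035 m/day.
Travel time t = L / v = 1190 / 0.8035 = 1481 days = 4.055 years.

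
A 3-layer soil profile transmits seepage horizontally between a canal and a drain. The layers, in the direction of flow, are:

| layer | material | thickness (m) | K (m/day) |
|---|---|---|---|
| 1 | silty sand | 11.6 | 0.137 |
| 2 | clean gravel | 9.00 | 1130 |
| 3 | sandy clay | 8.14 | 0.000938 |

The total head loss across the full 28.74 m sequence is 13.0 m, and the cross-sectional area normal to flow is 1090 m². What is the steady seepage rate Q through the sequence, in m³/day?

Flow is perpendicular to layering, so the layers act in series and the equivalent K is the thickness-weighted harmonic mean.
Total thickness L = 11.6 + 9.00 + 8.14 = 28.74 m.
Σ(b_i/K_i) = 11.6/0.137 + 9.00/1130 + 8.14/0.000938 = 8763 d.
K_eq = L / Σ(b_i/K_i) = 28.74 / 8763 = 0.003280 m/day.
Q = K_eq · A · (Δh/L) = 0.003280 × 1090 × (13.0/28.74) = 1.617 m³/day.

1.62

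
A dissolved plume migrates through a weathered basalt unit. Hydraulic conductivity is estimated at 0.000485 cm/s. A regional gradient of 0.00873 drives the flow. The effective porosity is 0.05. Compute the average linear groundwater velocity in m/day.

Convert K: 0.000485 cm/s × 864 = 0.4190 m/day.
Hydraulic gradient i = 0.00873.
Darcy flux q = K · i = 0.4190 × 0.008730 = 0.003658 m/day.
Seepage velocity v = q / n_e = 0.003658 / 0.05 = 0.07316 m/day.

0.0732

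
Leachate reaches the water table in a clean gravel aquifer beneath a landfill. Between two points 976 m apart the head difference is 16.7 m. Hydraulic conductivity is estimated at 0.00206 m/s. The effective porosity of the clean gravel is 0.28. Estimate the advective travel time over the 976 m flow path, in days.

89.7

Convert K: 0.00206 m/s × 86400 = 178.0 m/day.
Hydraulic gradient i = Δh / L = 16.7 / 976 = 0.01711.
Darcy flux q = K · i = 178.0 × 0.01711 = 3.045 m/day.
Seepage velocity v = q / n_e = 3.045 / 0.28 = 10.88 m/day.
Travel time t = L / v = 976 / 10.88 = 89.73 days.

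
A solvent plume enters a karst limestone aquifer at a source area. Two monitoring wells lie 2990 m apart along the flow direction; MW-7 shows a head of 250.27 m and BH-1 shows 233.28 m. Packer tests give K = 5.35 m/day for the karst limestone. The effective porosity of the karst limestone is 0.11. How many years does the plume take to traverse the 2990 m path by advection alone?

Hydraulic gradient i = (250.27 − 233.28) / 2990 = 16.99 / 2990 = 0.005682.
Darcy flux q = K · i = 5.350 × 0.005682 = 0.03040 m/day.
Seepage velocity v = q / n_e = 0.03040 / 0.11 = 0.2764 m/day.
Travel time t = L / v = 2990 / 0.2764 = 10819 days = 29.62 years.

29.6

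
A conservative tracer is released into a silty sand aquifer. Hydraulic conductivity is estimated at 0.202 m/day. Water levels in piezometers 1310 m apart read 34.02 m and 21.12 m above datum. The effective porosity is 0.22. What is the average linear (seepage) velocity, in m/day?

0.00904

Hydraulic gradient i = (34.02 − 21.12) / 1310 = 12.9 / 1310 = 0.009847.
Darcy flux q = K · i = 0.2020 × 0.009847 = 0.001989 m/day.
Seepage velocity v = q / n_e = 0.001989 / 0.22 = 0.009042 m/day.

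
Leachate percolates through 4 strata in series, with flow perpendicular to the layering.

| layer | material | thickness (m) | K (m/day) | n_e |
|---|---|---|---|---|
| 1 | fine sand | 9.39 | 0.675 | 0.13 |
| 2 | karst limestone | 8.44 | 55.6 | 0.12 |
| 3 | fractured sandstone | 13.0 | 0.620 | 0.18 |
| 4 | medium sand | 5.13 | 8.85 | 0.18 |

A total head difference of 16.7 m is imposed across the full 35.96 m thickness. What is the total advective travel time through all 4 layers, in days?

11.7

With flow normal to the layers, continuity requires the same specific discharge q through every layer.
Σ(b_i/K_i) = 9.39/0.675 + 8.44/55.6 + 13.0/0.620 + 5.13/8.85 = 35.61 d.
q = Δh / Σ(b_i/K_i) = 16.7 / 35.61 = 0.4690 m/day.
In each layer the seepage velocity is v_i = q/n_i, so the layer transit time is t_i = b_i·n_i / q:
  layer 1 (fine sand): t_1 = 9.39 × 0.13 / 0.4690 = 2.603 d
  layer 2 (karst limestone): t_2 = 8.44 × 0.12 / 0.4690 = 2.160 d
  layer 3 (fractured sandstone): t_3 = 13.0 × 0.18 / 0.4690 = 4.990 d
  layer 4 (medium sand): t_4 = 5.13 × 0.18 / 0.4690 = 1.969 d
Total t = Σ t_i = 11.72 days.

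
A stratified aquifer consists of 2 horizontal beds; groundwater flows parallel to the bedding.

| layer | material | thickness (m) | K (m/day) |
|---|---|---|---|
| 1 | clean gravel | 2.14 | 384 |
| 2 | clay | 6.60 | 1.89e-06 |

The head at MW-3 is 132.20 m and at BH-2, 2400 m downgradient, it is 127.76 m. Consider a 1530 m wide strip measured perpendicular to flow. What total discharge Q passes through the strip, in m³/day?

2330

Flow is parallel to layering, so each bed carries its own Darcy discharge and the transmissivities add.
Σ(K_i·b_i) = 384×2.14 + 1.89e-06×6.60 = 821.8 m²/day.
Hydraulic gradient i = (132.20 − 127.76) / 2400 = 4.44 / 2400 = 0.001850.
Q = Σ(K_i·b_i) · W · i = 821.8 × 1530 × 0.001850 = 2326 m³/day.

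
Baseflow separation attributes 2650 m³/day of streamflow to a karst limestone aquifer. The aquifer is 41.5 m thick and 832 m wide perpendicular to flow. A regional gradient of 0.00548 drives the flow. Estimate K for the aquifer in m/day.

14.0

Cross-sectional area A = 832 × 41.5 = 34528 m².
Hydraulic gradient i = 0.00548.
From Q = K·A·i, K = Q / (A·i) = 2650 / (34528 × 0.005480) = 14.01 m/day.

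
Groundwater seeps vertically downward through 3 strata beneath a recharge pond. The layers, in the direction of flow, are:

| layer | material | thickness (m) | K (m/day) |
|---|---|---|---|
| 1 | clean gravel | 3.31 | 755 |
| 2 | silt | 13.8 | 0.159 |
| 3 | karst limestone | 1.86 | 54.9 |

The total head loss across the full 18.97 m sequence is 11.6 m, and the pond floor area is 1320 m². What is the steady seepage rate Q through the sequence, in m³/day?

Flow is perpendicular to layering, so the layers act in series and the equivalent K is the thickness-weighted harmonic mean.
Total thickness L = 3.31 + 13.8 + 1.86 = 18.97 m.
Σ(b_i/K_i) = 3.31/755 + 13.8/0.159 + 1.86/54.9 = 86.83 d.
K_eq = L / Σ(b_i/K_i) = 18.97 / 86.83 = 0.2185 m/day.
Q = K_eq · A · (Δh/L) = 0.2185 × 1320 × (11.6/18.97) = 176.3 m³/day.

176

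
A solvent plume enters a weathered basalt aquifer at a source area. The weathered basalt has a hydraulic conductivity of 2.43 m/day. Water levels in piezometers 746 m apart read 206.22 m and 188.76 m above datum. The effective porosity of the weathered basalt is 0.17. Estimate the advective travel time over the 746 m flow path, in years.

6.11

Hydraulic gradient i = (206.22 − 188.76) / 746 = 17.46 / 746 = 0.02340.
Darcy flux q = K · i = 2.430 × 0.02340 = 0.05687 m/day.
Seepage velocity v = q / n_e = 0.05687 / 0.17 = 0.3346 m/day.
Travel time t = L / v = 746 / 0.3346 = 2230 days = 6.105 years.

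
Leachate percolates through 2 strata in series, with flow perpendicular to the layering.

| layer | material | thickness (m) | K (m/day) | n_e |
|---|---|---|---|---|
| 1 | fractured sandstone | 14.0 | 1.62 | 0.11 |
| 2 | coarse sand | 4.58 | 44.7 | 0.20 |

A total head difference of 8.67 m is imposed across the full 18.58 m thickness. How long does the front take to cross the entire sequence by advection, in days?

With flow normal to the layers, continuity requires the same specific discharge q through every layer.
Σ(b_i/K_i) = 14.0/1.62 + 4.58/44.7 = 8.744 d.
q = Δh / Σ(b_i/K_i) = 8.67 / 8.744 = 0.9915 m/day.
In each layer the seepage velocity is v_i = q/n_i, so the layer transit time is t_i = b_i·n_i / q:
  layer 1 (fractured sandstone): t_1 = 14.0 × 0.11 / 0.9915 = 1.553 d
  layer 2 (coarse sand): t_2 = 4.58 × 0.20 / 0.9915 = 0.9239 d
Total t = Σ t_i = 2.477 days.

2.48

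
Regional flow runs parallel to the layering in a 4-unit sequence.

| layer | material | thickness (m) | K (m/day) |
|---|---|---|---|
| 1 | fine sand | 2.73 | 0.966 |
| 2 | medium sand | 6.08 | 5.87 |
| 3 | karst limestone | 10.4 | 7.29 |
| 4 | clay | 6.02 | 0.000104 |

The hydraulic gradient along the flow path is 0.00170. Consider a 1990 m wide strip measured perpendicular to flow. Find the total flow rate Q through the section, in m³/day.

Flow is parallel to layering, so each bed carries its own Darcy discharge and the transmissivities add.
Σ(K_i·b_i) = 0.966×2.73 + 5.87×6.08 + 7.29×10.4 + 0.000104×6.02 = 114.1 m²/day.
Hydraulic gradient i = 0.00170.
Q = Σ(K_i·b_i) · W · i = 114.1 × 1990 × 0.001700 = 386.1 m³/day.

386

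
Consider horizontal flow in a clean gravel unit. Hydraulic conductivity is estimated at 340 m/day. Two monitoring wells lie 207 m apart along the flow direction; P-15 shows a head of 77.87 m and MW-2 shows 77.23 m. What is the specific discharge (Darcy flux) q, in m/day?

Hydraulic gradient i = (77.87 − 77.23) / 207 = 0.64 / 207 = 0.003092.
Specific discharge q = K · i = 340.0 × 0.003092 = 1.051 m/day.

1.05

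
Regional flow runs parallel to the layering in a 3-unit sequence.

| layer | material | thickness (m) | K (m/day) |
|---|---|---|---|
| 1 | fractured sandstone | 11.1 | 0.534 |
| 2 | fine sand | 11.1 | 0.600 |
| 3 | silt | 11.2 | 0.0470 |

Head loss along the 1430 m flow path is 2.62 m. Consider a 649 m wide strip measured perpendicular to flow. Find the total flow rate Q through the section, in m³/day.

15.6

Flow is parallel to layering, so each bed carries its own Darcy discharge and the transmissivities add.
Σ(K_i·b_i) = 0.534×11.1 + 0.600×11.1 + 0.0470×11.2 = 13.11 m²/day.
Hydraulic gradient i = Δh / L = 2.62 / 1430 = 0.001832.
Q = Σ(K_i·b_i) · W · i = 13.11 × 649 × 0.001832 = 15.59 m³/day.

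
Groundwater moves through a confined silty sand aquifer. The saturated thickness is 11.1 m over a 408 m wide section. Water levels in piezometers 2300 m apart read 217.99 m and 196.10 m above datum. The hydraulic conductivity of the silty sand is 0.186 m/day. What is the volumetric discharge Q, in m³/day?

8.02

Cross-sectional area A = 408 × 11.1 = 4529 m².
Hydraulic gradient i = (217.99 − 196.10) / 2300 = 21.89 / 2300 = 0.009517.
Darcy's law: Q = K · A · i = 0.1860 × 4529 × 0.009517 = 8.017 m³/day.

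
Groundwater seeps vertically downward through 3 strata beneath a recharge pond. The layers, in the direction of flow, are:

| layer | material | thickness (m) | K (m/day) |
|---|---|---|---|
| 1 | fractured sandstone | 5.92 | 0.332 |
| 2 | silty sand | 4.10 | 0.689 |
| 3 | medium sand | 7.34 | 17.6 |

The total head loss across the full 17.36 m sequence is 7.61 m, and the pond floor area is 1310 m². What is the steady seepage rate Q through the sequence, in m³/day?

Flow is perpendicular to layering, so the layers act in series and the equivalent K is the thickness-weighted harmonic mean.
Total thickness L = 5.92 + 4.10 + 7.34 = 17.36 m.
Σ(b_i/K_i) = 5.92/0.332 + 4.10/0.689 + 7.34/17.6 = 24.20 d.
K_eq = L / Σ(b_i/K_i) = 17.36 / 24.20 = 0.7174 m/day.
Q = K_eq · A · (Δh/L) = 0.7174 × 1310 × (7.61/17.36) = 412.0 m³/day.

412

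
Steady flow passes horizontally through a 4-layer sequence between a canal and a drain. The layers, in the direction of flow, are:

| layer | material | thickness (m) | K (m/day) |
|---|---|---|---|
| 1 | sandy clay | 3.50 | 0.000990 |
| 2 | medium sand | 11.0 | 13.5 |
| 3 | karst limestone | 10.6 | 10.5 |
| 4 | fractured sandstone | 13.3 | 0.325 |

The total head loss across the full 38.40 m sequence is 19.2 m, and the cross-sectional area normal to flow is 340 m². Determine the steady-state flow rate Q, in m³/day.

1.82

Flow is perpendicular to layering, so the layers act in series and the equivalent K is the thickness-weighted harmonic mean.
Total thickness L = 3.50 + 11.0 + 10.6 + 13.3 = 38.40 m.
Σ(b_i/K_i) = 3.50/0.000990 + 11.0/13.5 + 10.6/10.5 + 13.3/0.325 = 3578 d.
K_eq = L / Σ(b_i/K_i) = 38.40 / 3578 = 0.01073 m/day.
Q = K_eq · A · (Δh/L) = 0.01073 × 340 × (19.2/38.40) = 1.824 m³/day.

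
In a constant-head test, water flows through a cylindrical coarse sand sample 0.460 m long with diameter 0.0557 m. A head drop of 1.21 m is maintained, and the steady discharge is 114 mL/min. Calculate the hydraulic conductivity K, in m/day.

Cross-sectional area A = π·(d/2)² = π × (0.0557/2)² = 0.002437 m².
Convert discharge: 114 mL/min = 1.900e-06 m³/s.
Darcy's law rearranged: K = Q·L / (A·Δh) = 1.900e-06 × 0.460 / (0.002437 × 1.21) = 0.0002964 m/s = 25.61 m/day.

25.6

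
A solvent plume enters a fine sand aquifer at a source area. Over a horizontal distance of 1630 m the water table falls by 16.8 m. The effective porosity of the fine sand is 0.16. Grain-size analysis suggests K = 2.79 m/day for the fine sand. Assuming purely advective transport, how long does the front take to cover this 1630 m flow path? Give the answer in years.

24.8

Hydraulic gradient i = Δh / L = 16.8 / 1630 = 0.01031.
Darcy flux q = K · i = 2.790 × 0.01031 = 0.02876 m/day.
Seepage velocity v = q / n_e = 0.02876 / 0.16 = 0.1797 m/day.
Travel time t = L / v = 1630 / 0.1797 = 9069 days = 24.83 years.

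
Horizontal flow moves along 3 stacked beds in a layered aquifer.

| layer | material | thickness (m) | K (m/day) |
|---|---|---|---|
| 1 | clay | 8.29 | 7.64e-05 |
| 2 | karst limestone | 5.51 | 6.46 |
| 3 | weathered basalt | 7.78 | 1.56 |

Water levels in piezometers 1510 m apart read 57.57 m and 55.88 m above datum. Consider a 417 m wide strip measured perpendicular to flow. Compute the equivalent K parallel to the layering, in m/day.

Flow is parallel to layering, so each bed carries its own Darcy discharge and the transmissivities add.
Σ(K_i·b_i) = 7.64e-05×8.29 + 6.46×5.51 + 1.56×7.78 = 47.73 m²/day.
Total thickness b = 21.58 m, so K_eq = Σ(K_i·b_i)/b = 2.212 m/day.

2.21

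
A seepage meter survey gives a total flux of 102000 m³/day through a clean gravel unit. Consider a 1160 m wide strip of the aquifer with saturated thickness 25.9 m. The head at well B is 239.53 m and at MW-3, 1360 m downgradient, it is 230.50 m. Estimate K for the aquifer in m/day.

Cross-sectional area A = 1160 × 25.9 = 30044 m².
Hydraulic gradient i = (239.53 − 230.50) / 1360 = 9.03 / 1360 = 0.006640.
From Q = K·A·i, K = Q / (A·i) = 102000 / (30044 × 0.006640) = 511.3 m/day.

511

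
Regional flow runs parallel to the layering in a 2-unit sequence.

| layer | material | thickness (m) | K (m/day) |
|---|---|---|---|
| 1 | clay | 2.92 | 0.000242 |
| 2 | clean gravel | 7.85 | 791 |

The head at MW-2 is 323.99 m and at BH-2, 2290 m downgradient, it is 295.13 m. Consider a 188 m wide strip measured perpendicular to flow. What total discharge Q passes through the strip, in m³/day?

14700

Flow is parallel to layering, so each bed carries its own Darcy discharge and the transmissivities add.
Σ(K_i·b_i) = 0.000242×2.92 + 791×7.85 = 6209 m²/day.
Hydraulic gradient i = (323.99 − 295.13) / 2290 = 28.86 / 2290 = 0.01260.
Q = Σ(K_i·b_i) · W · i = 6209 × 188 × 0.01260 = 14712 m³/day.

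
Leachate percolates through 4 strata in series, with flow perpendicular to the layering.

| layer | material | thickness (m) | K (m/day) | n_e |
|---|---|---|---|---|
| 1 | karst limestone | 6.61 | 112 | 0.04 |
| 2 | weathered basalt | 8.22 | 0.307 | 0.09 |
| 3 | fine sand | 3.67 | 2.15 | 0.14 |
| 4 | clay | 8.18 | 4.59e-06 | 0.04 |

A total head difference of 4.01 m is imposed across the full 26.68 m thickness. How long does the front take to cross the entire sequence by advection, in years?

With flow normal to the layers, continuity requires the same specific discharge q through every layer.
Σ(b_i/K_i) = 6.61/112 + 8.22/0.307 + 3.67/2.15 + 8.18/4.59e-06 = 1.782e+06 d.
q = Δh / Σ(b_i/K_i) = 4.01 / 1.782e+06 = 2.250e-06 m/day.
In each layer the seepage velocity is v_i = q/n_i, so the layer transit time is t_i = b_i·n_i / q:
  layer 1 (karst limestone): t_1 = 6.61 × 0.04 / 2.250e-06 = 1.175e+05 d
  layer 2 (weathered basalt): t_2 = 8.22 × 0.09 / 2.250e-06 = 3.288e+05 d
  layer 3 (fine sand): t_3 = 3.67 × 0.14 / 2.250e-06 = 2.283e+05 d
  layer 4 (clay): t_4 = 8.18 × 0.04 / 2.250e-06 = 1.454e+05 d
Total t = Σ t_i = 8.201e+05 days = 2245 years.

2250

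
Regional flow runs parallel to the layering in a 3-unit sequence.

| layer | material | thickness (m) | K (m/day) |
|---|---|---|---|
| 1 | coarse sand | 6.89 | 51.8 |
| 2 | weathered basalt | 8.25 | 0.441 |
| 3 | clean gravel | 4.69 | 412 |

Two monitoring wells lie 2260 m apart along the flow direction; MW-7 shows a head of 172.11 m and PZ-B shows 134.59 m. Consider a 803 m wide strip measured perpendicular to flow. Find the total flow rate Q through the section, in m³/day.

30600

Flow is parallel to layering, so each bed carries its own Darcy discharge and the transmissivities add.
Σ(K_i·b_i) = 51.8×6.89 + 0.441×8.25 + 412×4.69 = 2293 m²/day.
Hydraulic gradient i = (172.11 − 134.59) / 2260 = 37.52 / 2260 = 0.01660.
Q = Σ(K_i·b_i) · W · i = 2293 × 803 × 0.01660 = 30566 m³/day.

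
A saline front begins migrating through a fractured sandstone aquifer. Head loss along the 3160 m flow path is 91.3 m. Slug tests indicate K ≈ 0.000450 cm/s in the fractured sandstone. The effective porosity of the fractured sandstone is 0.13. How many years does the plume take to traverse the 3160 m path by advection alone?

Convert K: 0.000450 cm/s × 864 = 0.3888 m/day.
Hydraulic gradient i = Δh / L = 91.3 / 3160 = 0.02889.
Darcy flux q = K · i = 0.3888 × 0.02889 = 0.01123 m/day.
Seepage velocity v = q / n_e = 0.01123 / 0.13 = 0.08641 m/day.
Travel time t = L / v = 3160 / 0.08641 = 36570 days = 100.1 years.

100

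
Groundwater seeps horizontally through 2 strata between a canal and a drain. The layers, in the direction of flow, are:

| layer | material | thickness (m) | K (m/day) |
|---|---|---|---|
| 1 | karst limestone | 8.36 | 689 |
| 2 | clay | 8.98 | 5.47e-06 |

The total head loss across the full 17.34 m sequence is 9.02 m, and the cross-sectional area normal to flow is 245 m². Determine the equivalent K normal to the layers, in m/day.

1.06e-05

Flow is perpendicular to layering, so the layers act in series and the equivalent K is the thickness-weighted harmonic mean.
Total thickness L = 8.36 + 8.98 = 17.34 m.
Σ(b_i/K_i) = 8.36/689 + 8.98/5.47e-06 = 1.642e+06 d.
K_eq = L / Σ(b_i/K_i) = 17.34 / 1.642e+06 = 1.056e-05 m/day.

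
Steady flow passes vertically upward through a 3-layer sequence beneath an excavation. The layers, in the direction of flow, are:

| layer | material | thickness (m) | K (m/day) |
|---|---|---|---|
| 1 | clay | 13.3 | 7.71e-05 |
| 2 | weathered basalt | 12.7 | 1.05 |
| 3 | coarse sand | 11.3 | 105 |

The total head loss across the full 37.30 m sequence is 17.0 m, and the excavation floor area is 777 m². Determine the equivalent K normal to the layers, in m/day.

Flow is perpendicular to layering, so the layers act in series and the equivalent K is the thickness-weighted harmonic mean.
Total thickness L = 13.3 + 12.7 + 11.3 = 37.30 m.
Σ(b_i/K_i) = 13.3/7.71e-05 + 12.7/1.05 + 11.3/105 = 1.725e+05 d.
K_eq = L / Σ(b_i/K_i) = 37.30 / 1.725e+05 = 0.0002162 m/day.

0.000216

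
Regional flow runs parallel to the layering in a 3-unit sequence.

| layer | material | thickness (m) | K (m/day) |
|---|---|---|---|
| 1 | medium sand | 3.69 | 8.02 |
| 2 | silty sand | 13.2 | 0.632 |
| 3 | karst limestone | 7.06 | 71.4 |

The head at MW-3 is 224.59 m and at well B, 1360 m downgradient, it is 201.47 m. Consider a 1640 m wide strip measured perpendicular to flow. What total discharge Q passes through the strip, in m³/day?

Flow is parallel to layering, so each bed carries its own Darcy discharge and the transmissivities add.
Σ(K_i·b_i) = 8.02×3.69 + 0.632×13.2 + 71.4×7.06 = 542.0 m²/day.
Hydraulic gradient i = (224.59 − 201.47) / 1360 = 23.12 / 1360 = 0.01700.
Q = Σ(K_i·b_i) · W · i = 542.0 × 1640 × 0.01700 = 15112 m³/day.

15100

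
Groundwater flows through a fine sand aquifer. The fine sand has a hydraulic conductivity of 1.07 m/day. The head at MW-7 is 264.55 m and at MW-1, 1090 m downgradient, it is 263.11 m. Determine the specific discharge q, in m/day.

0.00141

Hydraulic gradient i = (264.55 − 263.11) / 1090 = 1.44 / 1090 = 0.001321.
Specific discharge q = K · i = 1.070 × 0.001321 = 0.001414 m/day.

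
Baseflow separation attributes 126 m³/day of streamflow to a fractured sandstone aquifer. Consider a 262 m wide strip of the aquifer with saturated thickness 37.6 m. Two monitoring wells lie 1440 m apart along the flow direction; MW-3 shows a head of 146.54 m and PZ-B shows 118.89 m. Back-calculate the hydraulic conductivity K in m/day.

Cross-sectional area A = 262 × 37.6 = 9851 m².
Hydraulic gradient i = (146.54 − 118.89) / 1440 = 27.65 / 1440 = 0.01920.
From Q = K·A·i, K = Q / (A·i) = 126 / (9851 × 0.01920) = 0.6661 m/day.

0.666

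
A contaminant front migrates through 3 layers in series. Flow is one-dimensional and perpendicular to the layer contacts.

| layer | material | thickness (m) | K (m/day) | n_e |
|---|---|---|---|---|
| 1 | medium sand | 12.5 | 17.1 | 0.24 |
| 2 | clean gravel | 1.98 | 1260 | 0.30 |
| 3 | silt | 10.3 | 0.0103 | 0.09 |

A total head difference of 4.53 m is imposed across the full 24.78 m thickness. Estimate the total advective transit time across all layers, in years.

2.73

With flow normal to the layers, continuity requires the same specific discharge q through every layer.
Σ(b_i/K_i) = 12.5/17.1 + 1.98/1260 + 10.3/0.0103 = 1001 d.
q = Δh / Σ(b_i/K_i) = 4.53 / 1001 = 0.004527 m/day.
In each layer the seepage velocity is v_i = q/n_i, so the layer transit time is t_i = b_i·n_i / q:
  layer 1 (medium sand): t_1 = 12.5 × 0.24 / 0.004527 = 662.7 d
  layer 2 (clean gravel): t_2 = 1.98 × 0.30 / 0.004527 = 131.2 d
  layer 3 (silt): t_3 = 10.3 × 0.09 / 0.004527 = 204.8 d
Total t = Σ t_i = 998.7 days = 2.734 years.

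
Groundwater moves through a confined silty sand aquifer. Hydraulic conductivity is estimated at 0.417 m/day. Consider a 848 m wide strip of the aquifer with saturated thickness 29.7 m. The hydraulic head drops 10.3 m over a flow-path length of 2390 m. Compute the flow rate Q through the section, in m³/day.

45.3

Cross-sectional area A = 848 × 29.7 = 25186 m².
Hydraulic gradient i = Δh / L = 10.3 / 2390 = 0.004310.
Darcy's law: Q = K · A · i = 0.4170 × 25186 × 0.004310 = 45.26 m³/day.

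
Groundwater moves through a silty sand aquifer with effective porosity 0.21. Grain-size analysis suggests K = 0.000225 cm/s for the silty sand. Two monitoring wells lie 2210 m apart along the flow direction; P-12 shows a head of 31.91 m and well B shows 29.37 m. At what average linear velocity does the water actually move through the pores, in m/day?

0.00106

Convert K: 0.000225 cm/s × 864 = 0.1944 m/day.
Hydraulic gradient i = (31.91 − 29.37) / 2210 = 2.54 / 2210 = 0.001149.
Darcy flux q = K · i = 0.1944 × 0.001149 = 0.0002234 m/day.
Seepage velocity v = q / n_e = 0.0002234 / 0.21 = 0.001064 m/day.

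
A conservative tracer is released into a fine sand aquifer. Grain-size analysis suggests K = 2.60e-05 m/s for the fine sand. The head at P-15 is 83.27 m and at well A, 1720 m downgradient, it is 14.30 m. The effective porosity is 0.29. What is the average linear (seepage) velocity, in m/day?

Convert K: 2.60e-05 m/s × 86400 = 2.246 m/day.
Hydraulic gradient i = (83.27 − 14.30) / 1720 = 68.97 / 1720 = 0.04010.
Darcy flux q = K · i = 2.246 × 0.04010 = 0.09008 m/day.
Seepage velocity v = q / n_e = 0.09008 / 0.29 = 0.3106 m/day.

0.311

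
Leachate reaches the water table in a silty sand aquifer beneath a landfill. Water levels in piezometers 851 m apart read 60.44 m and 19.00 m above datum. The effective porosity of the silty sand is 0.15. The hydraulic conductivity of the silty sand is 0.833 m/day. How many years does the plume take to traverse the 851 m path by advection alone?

Hydraulic gradient i = (60.44 − 19.00) / 851 = 41.44 / 851 = 0.04870.
Darcy flux q = K · i = 0.8330 × 0.04870 = 0.04056 m/day.
Seepage velocity v = q / n_e = 0.04056 / 0.15 = 0.2704 m/day.
Travel time t = L / v = 851 / 0.2704 = 3147 days = 8.616 years.

8.62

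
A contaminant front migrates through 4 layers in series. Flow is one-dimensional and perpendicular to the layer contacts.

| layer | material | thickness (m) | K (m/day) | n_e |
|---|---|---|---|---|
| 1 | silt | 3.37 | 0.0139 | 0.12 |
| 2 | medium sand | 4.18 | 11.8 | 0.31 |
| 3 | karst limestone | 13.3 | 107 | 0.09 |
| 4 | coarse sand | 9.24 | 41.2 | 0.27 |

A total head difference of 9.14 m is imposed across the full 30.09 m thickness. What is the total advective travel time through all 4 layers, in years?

0.393

With flow normal to the layers, continuity requires the same specific discharge q through every layer.
Σ(b_i/K_i) = 3.37/0.0139 + 4.18/11.8 + 13.3/107 + 9.24/41.2 = 243.1 d.
q = Δh / Σ(b_i/K_i) = 9.14 / 243.1 = 0.03759 m/day.
In each layer the seepage velocity is v_i = q/n_i, so the layer transit time is t_i = b_i·n_i / q:
  layer 1 (silt): t_1 = 3.37 × 0.12 / 0.03759 = 10.76 d
  layer 2 (medium sand): t_2 = 4.18 × 0.31 / 0.03759 = 34.47 d
  layer 3 (karst limestone): t_3 = 13.3 × 0.09 / 0.03759 = 31.84 d
  layer 4 (coarse sand): t_4 = 9.24 × 0.27 / 0.03759 = 66.37 d
Total t = Σ t_i = 143.4 days = 0.3927 years.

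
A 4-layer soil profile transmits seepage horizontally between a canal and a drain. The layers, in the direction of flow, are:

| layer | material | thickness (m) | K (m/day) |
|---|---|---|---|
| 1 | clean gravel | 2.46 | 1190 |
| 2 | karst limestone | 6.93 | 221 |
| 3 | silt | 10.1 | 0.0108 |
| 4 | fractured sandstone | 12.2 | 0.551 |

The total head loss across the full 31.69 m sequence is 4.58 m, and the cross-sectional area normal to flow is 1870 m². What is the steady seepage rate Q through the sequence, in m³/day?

8.95

Flow is perpendicular to layering, so the layers act in series and the equivalent K is the thickness-weighted harmonic mean.
Total thickness L = 2.46 + 6.93 + 10.1 + 12.2 = 31.69 m.
Σ(b_i/K_i) = 2.46/1190 + 6.93/221 + 10.1/0.0108 + 12.2/0.551 = 957.4 d.
K_eq = L / Σ(b_i/K_i) = 31.69 / 957.4 = 0.03310 m/day.
Q = K_eq · A · (Δh/L) = 0.03310 × 1870 × (4.58/31.69) = 8.946 m³/day.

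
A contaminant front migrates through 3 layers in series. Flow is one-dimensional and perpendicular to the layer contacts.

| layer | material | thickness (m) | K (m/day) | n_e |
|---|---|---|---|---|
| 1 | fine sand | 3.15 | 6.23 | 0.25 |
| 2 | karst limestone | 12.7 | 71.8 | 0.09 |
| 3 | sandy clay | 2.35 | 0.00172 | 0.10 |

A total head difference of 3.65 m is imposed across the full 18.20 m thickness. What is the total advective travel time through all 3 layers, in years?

With flow normal to the layers, continuity requires the same specific discharge q through every layer.
Σ(b_i/K_i) = 3.15/6.23 + 12.7/71.8 + 2.35/0.00172 = 1367 d.
q = Δh / Σ(b_i/K_i) = 3.65 / 1367 = 0.002670 m/day.
In each layer the seepage velocity is v_i = q/n_i, so the layer transit time is t_i = b_i·n_i / q:
  layer 1 (fine sand): t_1 = 3.15 × 0.25 / 0.002670 = 294.9 d
  layer 2 (karst limestone): t_2 = 12.7 × 0.09 / 0.002670 = 428.1 d
  layer 3 (sandy clay): t_3 = 2.35 × 0.10 / 0.002670 = 88.01 d
Total t = Σ t_i = 811.0 days = 2.220 years.

2.22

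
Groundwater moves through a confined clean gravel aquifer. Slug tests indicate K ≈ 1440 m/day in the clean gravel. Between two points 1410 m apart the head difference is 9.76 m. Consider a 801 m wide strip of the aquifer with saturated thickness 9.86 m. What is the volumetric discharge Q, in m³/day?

Cross-sectional area A = 801 × 9.86 = 7898 m².
Hydraulic gradient i = Δh / L = 9.76 / 1410 = 0.006922.
Darcy's law: Q = K · A · i = 1440 × 7898 × 0.006922 = 78723 m³/day.

78700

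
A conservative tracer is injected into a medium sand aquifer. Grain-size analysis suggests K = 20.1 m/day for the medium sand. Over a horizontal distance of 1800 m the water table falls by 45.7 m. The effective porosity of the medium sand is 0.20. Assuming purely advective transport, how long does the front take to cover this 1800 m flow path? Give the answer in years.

1.93

Hydraulic gradient i = Δh / L = 45.7 / 1800 = 0.02539.
Darcy flux q = K · i = 20.10 × 0.02539 = 0.5103 m/day.
Seepage velocity v = q / n_e = 0.5103 / 0.20 = 2.552 m/day.
Travel time t = L / v = 1800 / 2.552 = 705.4 days = 1.931 years.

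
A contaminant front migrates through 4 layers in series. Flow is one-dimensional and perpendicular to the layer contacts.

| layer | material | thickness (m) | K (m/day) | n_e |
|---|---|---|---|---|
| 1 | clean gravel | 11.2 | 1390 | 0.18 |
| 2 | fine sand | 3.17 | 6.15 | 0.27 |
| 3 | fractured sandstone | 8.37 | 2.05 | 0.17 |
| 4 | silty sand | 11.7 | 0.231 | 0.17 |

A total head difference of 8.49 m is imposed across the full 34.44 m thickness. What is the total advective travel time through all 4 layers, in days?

40.9

With flow normal to the layers, continuity requires the same specific discharge q through every layer.
Σ(b_i/K_i) = 11.2/1390 + 3.17/6.15 + 8.37/2.05 + 11.7/0.231 = 55.26 d.
q = Δh / Σ(b_i/K_i) = 8.49 / 55.26 = 0.1536 m/day.
In each layer the seepage velocity is v_i = q/n_i, so the layer transit time is t_i = b_i·n_i / q:
  layer 1 (clean gravel): t_1 = 11.2 × 0.18 / 0.1536 = 13.12 d
  layer 2 (fine sand): t_2 = 3.17 × 0.27 / 0.1536 = 5.570 d
  layer 3 (fractured sandstone): t_3 = 8.37 × 0.17 / 0.1536 = 9.261 d
  layer 4 (silty sand): t_4 = 11.7 × 0.17 / 0.1536 = 12.95 d
Total t = Σ t_i = 40.90 days.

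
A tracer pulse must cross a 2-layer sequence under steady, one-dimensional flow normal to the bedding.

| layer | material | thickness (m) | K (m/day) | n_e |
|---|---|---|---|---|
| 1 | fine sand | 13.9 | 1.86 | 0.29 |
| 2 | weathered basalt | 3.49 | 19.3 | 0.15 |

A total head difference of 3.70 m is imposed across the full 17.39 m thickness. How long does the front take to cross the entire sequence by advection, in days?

With flow normal to the layers, continuity requires the same specific discharge q through every layer.
Σ(b_i/K_i) = 13.9/1.86 + 3.49/19.3 = 7.654 d.
q = Δh / Σ(b_i/K_i) = 3.70 / 7.654 = 0.4834 m/day.
In each layer the seepage velocity is v_i = q/n_i, so the layer transit time is t_i = b_i·n_i / q:
  layer 1 (fine sand): t_1 = 13.9 × 0.29 / 0.4834 = 8.339 d
  layer 2 (weathered basalt): t_2 = 3.49 × 0.15 / 0.4834 = 1.083 d
Total t = Σ t_i = 9.422 days.

9.42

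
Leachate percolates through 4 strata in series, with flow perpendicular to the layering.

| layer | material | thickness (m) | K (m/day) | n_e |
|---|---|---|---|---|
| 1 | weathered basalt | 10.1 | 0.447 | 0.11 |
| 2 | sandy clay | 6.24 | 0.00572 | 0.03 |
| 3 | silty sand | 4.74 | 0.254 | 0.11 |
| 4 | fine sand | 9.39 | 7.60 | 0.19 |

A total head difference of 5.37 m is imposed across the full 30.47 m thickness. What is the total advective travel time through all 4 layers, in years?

2.08

With flow normal to the layers, continuity requires the same specific discharge q through every layer.
Σ(b_i/K_i) = 10.1/0.447 + 6.24/0.00572 + 4.74/0.254 + 9.39/7.60 = 1133 d.
q = Δh / Σ(b_i/K_i) = 5.37 / 1133 = 0.004738 m/day.
In each layer the seepage velocity is v_i = q/n_i, so the layer transit time is t_i = b_i·n_i / q:
  layer 1 (weathered basalt): t_1 = 10.1 × 0.11 / 0.004738 = 234.5 d
  layer 2 (sandy clay): t_2 = 6.24 × 0.03 / 0.004738 = 39.51 d
  layer 3 (silty sand): t_3 = 4.74 × 0.11 / 0.004738 = 110.0 d
  layer 4 (fine sand): t_4 = 9.39 × 0.19 / 0.004738 = 376.6 d
Total t = Σ t_i = 760.6 days = 2.082 years.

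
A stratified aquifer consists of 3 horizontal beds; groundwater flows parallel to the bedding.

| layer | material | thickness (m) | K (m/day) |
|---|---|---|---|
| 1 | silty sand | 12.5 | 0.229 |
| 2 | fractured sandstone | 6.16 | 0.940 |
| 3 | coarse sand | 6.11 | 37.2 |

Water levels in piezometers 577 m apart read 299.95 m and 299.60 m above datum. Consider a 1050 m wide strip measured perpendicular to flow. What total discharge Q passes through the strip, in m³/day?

150

Flow is parallel to layering, so each bed carries its own Darcy discharge and the transmissivities add.
Σ(K_i·b_i) = 0.229×12.5 + 0.940×6.16 + 37.2×6.11 = 235.9 m²/day.
Hydraulic gradient i = (299.95 − 299.60) / 577 = 0.35 / 577 = 0.0006066.
Q = Σ(K_i·b_i) · W · i = 235.9 × 1050 × 0.0006066 = 150.3 m³/day.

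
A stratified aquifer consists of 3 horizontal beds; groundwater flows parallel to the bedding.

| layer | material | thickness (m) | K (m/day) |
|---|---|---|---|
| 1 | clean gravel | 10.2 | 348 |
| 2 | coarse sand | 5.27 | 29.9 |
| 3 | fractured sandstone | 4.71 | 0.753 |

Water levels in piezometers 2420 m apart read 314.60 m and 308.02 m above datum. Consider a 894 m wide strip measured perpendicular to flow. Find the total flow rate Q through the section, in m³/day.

9020

Flow is parallel to layering, so each bed carries its own Darcy discharge and the transmissivities add.
Σ(K_i·b_i) = 348×10.2 + 29.9×5.27 + 0.753×4.71 = 3711 m²/day.
Hydraulic gradient i = (314.60 − 308.02) / 2420 = 6.58 / 2420 = 0.002719.
Q = Σ(K_i·b_i) · W · i = 3711 × 894 × 0.002719 = 9020 m³/day.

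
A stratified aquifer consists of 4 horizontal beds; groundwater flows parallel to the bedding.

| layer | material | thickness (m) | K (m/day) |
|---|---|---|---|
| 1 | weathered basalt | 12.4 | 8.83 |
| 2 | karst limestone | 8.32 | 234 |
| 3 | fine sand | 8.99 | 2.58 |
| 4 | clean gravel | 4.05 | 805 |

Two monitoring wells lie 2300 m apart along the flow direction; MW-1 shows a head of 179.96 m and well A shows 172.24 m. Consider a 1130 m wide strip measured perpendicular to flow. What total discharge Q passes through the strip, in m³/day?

20300

Flow is parallel to layering, so each bed carries its own Darcy discharge and the transmissivities add.
Σ(K_i·b_i) = 8.83×12.4 + 234×8.32 + 2.58×8.99 + 805×4.05 = 5340 m²/day.
Hydraulic gradient i = (179.96 − 172.24) / 2300 = 7.72 / 2300 = 0.003357.
Q = Σ(K_i·b_i) · W · i = 5340 × 1130 × 0.003357 = 20253 m³/day.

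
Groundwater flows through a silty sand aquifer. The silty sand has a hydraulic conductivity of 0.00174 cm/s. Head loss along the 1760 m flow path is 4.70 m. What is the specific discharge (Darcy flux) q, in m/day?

0.00401

Convert K: 0.00174 cm/s × 864 = 1.503 m/day.
Hydraulic gradient i = Δh / L = 4.70 / 1760 = 0.002670.
Specific discharge q = K · i = 1.503 × 0.002670 = 0.004015 m/day.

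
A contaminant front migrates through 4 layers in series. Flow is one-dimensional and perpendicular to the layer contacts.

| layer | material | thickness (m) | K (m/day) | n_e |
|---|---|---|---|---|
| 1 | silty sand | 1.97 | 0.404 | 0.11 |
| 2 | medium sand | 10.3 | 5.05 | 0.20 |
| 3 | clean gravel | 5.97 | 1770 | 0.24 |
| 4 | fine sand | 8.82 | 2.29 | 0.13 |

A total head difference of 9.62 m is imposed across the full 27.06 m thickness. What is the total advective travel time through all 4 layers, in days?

5.44

With flow normal to the layers, continuity requires the same specific discharge q through every layer.
Σ(b_i/K_i) = 1.97/0.404 + 10.3/5.05 + 5.97/1770 + 8.82/2.29 = 10.77 d.
q = Δh / Σ(b_i/K_i) = 9.62 / 10.77 = 0.8932 m/day.
In each layer the seepage velocity is v_i = q/n_i, so the layer transit time is t_i = b_i·n_i / q:
  layer 1 (silty sand): t_1 = 1.97 × 0.11 / 0.8932 = 0.2426 d
  layer 2 (medium sand): t_2 = 10.3 × 0.20 / 0.8932 = 2.306 d
  layer 3 (clean gravel): t_3 = 5.97 × 0.24 / 0.8932 = 1.604 d
  layer 4 (fine sand): t_4 = 8.82 × 0.13 / 0.8932 = 1.284 d
Total t = Σ t_i = 5.437 days.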